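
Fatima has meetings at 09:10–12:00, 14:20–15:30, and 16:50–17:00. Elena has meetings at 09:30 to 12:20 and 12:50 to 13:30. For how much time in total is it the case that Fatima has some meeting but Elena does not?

A \ B = 09:10–09:30, 14:20–15:30, 16:50–17:00.
Total: 20 min + 1 h 10 min + 10 min = 1 h 40 min.

1 h 40 min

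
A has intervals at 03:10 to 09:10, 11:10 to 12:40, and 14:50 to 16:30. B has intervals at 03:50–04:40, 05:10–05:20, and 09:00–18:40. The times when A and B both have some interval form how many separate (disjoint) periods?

A ∩ B = 03:50–04:40, 05:10–05:20, 09:00–09:10, 11:10–12:40, 14:50–16:30.
That is 5 disjoint pieces.

5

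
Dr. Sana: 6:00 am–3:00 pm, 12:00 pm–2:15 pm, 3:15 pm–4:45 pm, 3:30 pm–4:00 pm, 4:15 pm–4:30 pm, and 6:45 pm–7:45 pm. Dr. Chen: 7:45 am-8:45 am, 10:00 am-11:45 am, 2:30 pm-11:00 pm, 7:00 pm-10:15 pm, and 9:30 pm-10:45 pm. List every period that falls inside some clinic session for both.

A, merged: 6:00 am–3:00 pm, 3:15 pm–4:45 pm, 6:45 pm–7:45 pm.
B, merged: 7:45 am–8:45 am, 10:00 am–11:45 am, 2:30 pm–11:00 pm.
6:00 am–3:00 pm overlaps B on 7:45 am–8:45 am, 10:00 am–11:45 am, 2:30 pm–3:00 pm.
3:15 pm–4:45 pm overlaps B on 3:15 pm–4:45 pm.
6:45 pm–7:45 pm overlaps B on 6:45 pm–7:45 pm.

7:45 am–8:45 am, 10:00 am–11:45 am, 2:30 pm–3:00 pm, 3:15 pm–4:45 pm, 6:45 pm–7:45 pm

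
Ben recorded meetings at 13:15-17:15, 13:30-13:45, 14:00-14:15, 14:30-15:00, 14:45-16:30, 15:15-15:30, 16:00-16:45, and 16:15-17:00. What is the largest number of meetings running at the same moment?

Walk the sorted start/end points keeping a running depth.
The depth first hits 4 at 16:15.

4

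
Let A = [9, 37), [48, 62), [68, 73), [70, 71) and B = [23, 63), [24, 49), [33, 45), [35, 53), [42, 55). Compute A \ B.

Merge the first list: [9, 37), [48, 62), [68, 73).
Merge the second list: [23, 63).
[9, 37) with B removed leaves [9, 23).
[48, 62) lies entirely inside B → drops out.
[68, 73) is untouched.

[9, 23) ∪ [68, 73)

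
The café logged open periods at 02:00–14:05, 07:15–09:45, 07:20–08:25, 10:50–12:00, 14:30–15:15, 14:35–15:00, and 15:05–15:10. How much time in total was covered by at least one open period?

Merged: 02:00–14:05, 14:30–15:15.
Lengths: 12 h 5 min + 45 min = 12 h 50 min.

12 h 50 min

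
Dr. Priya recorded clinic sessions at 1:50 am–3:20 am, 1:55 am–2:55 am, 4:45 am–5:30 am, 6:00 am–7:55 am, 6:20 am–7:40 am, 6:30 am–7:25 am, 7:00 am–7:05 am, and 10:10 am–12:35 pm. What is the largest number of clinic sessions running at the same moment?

Walk the sorted start/end points keeping a running depth.
The depth first hits 4 at 7:00 am.

4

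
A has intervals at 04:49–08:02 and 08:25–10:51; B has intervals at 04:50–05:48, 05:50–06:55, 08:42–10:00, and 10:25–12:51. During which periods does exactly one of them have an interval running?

A but not B: 04:49-04:50, 05:48-05:50, 06:55-08:02, 08:25-08:42, 10:00-10:25.
B but not A: 10:51-12:51.
Combining gives A △ B.

04:49-04:50, 05:48-05:50, 06:55-08:02, 08:25-08:42, 10:00-10:25, 10:51-12:51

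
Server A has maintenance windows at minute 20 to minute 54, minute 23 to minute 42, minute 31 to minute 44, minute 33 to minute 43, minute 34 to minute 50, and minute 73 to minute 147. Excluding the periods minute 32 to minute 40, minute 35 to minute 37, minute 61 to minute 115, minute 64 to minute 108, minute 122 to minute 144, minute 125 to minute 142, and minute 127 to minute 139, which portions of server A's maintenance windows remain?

minute 20 to minute 32, minute 40 to minute 54, minute 115 to minute 122, minute 144 to minute 147

A, merged: minute 20 to minute 54, minute 73 to minute 147.
B, merged: minute 32 to minute 40, minute 61 to minute 115, minute 122 to minute 144.
minute 20 to minute 54 \ B = minute 20 to minute 32, minute 40 to minute 54.
minute 73 to minute 147 \ B = minute 115 to minute 122, minute 144 to minute 147.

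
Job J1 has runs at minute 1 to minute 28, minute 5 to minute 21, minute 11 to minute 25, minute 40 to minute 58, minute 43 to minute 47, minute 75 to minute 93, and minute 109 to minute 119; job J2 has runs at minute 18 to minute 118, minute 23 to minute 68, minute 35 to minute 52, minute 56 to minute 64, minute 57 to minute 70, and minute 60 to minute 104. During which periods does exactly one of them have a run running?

minute 1 to minute 18, minute 28 to minute 40, minute 58 to minute 75, minute 93 to minute 109, minute 118 to minute 119

Merge the first list: minute 1 to minute 28, minute 40 to minute 58, minute 75 to minute 93, minute 109 to minute 119.
Merge the second list: minute 18 to minute 118.
A \ B = minute 1 to minute 18, minute 118 to minute 119.
B \ A = minute 28 to minute 40, minute 58 to minute 75, minute 93 to minute 109.
Union of the two gives the symmetric difference.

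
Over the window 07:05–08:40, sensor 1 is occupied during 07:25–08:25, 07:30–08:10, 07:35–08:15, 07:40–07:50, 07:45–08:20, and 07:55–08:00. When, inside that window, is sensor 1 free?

After merging, the occupied span is 07:25–08:25.
Gaps within 07:05–08:40: 07:05–07:25, 08:25–08:40.

07:05–07:25, 08:25–08:40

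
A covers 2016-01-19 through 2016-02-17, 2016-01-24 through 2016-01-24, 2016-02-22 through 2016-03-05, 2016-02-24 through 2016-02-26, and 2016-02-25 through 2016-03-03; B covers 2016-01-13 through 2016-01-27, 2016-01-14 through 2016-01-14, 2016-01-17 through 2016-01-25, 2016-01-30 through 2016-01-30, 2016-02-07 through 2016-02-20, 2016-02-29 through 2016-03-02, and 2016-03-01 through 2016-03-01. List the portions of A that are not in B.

2016-01-28 through 2016-01-29, 2016-01-31 through 2016-02-06, 2016-02-22 through 2016-02-28, 2016-03-03 through 2016-03-05

A, merged: 2016-01-19 through 2016-02-17, 2016-02-22 through 2016-03-05.
B, merged: 2016-01-13 through 2016-01-27, 2016-01-30 through 2016-01-30, 2016-02-07 through 2016-02-20, 2016-02-29 through 2016-03-02.
2016-01-19 through 2016-02-17 \ B = 2016-01-28 through 2016-01-29, 2016-01-31 through 2016-02-06.
2016-02-22 through 2016-03-05 \ B = 2016-02-22 through 2016-02-28, 2016-03-03 through 2016-03-05.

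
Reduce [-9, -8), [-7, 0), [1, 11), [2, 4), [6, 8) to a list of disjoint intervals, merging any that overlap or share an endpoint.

[-9, -8) ∪ [-7, 0) ∪ [1, 11)

[-7, 0) is disjoint → start new block.
[1, 11) is disjoint → start new block.
[2, 4) overlaps/touches [1, 11) → extend to [1, 11).
[6, 8) overlaps/touches [1, 11) → extend to [1, 11).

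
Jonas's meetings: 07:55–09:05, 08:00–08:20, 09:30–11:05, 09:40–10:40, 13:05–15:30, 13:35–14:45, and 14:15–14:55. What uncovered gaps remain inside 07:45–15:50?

Covered (merged): 07:55–09:05, 09:30–11:05, 13:05–15:30.
Uncovered inside 07:45–15:50: 07:45–07:55, 09:05–09:30, 11:05–13:05, 15:30–15:50.

07:45–07:55, 09:05–09:30, 11:05–13:05, 15:30–15:50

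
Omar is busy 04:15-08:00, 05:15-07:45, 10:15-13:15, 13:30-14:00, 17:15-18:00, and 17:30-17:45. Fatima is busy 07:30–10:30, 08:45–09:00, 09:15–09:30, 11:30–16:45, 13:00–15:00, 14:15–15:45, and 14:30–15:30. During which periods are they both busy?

07:30–08:00, 10:15–10:30, 11:30–13:15, 13:30–14:00

First set merges to 04:15–08:00, 10:15–13:15, 13:30–14:00, 17:15–18:00.
Second set merges to 07:30–10:30, 11:30–16:45.
04:15–08:00 meets the second set on 07:30–08:00.
10:15–13:15 meets the second set on 10:15–10:30, 11:30–13:15.
13:30–14:00 meets the second set on 13:30–14:00.
17:15–18:00: no overlap with the second set.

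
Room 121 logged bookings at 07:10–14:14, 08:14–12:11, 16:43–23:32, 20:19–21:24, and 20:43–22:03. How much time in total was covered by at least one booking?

13 h 53 min

Merged: 07:10–14:14, 16:43–23:32.
Lengths: 7 h 4 min + 6 h 49 min = 13 h 53 min.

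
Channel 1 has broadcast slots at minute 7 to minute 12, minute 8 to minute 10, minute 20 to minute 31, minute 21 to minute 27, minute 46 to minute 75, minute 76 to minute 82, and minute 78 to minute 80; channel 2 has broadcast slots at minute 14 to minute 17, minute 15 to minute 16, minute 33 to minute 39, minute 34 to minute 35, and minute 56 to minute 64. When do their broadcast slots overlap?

Merge the first list: minute 7 to minute 12, minute 20 to minute 31, minute 46 to minute 75, minute 76 to minute 82.
Merge the second list: minute 14 to minute 17, minute 33 to minute 39, minute 56 to minute 64.
minute 7 to minute 12: no overlap with the second set.
minute 20 to minute 31: no overlap with the second set.
minute 46 to minute 75 meets the second set on minute 56 to minute 64.
minute 76 to minute 82: no overlap with the second set.

minute 56 to minute 64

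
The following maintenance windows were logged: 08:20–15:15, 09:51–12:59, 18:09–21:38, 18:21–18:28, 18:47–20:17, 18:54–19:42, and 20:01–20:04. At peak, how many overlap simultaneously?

3

Walk the sorted start/end points keeping a running depth.
The depth first hits 3 at 18:54.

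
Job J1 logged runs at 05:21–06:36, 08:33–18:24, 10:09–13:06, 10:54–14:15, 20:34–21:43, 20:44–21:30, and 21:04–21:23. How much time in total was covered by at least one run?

12 h 15 min

Merged: 05:21–06:36, 08:33–18:24, 20:34–21:43.
Lengths: 1 h 15 min + 9 h 51 min + 1 h 9 min = 12 h 15 min.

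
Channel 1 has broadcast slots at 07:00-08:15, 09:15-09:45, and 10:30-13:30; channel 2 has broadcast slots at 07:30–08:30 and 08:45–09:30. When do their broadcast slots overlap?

07:30–08:15, 09:15–09:30

07:00–08:15 meets the second set on 07:30–08:15.
09:15–09:45 meets the second set on 09:15–09:30.
10:30–13:30: no overlap with the second set.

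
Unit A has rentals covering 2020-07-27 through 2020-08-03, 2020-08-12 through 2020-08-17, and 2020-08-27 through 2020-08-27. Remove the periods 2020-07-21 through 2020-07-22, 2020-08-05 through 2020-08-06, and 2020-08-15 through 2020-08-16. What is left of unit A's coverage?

2020-07-27 through 2020-08-03, 2020-08-12 through 2020-08-14, 2020-08-17 through 2020-08-17, 2020-08-27 through 2020-08-27

2020-07-27 through 2020-08-03: no B overlap → unchanged.
2020-08-12 through 2020-08-17 minus B → 2020-08-12 through 2020-08-14, 2020-08-17 through 2020-08-17.
2020-08-27 through 2020-08-27: no B overlap → unchanged.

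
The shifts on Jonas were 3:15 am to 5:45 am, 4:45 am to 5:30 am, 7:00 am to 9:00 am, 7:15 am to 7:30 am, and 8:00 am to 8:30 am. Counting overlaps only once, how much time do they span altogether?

Merged: 3:15 am-5:45 am, 7:00 am-9:00 am.
Lengths: 2 h 30 min + 2 h = 4 h 30 min.

4 h 30 min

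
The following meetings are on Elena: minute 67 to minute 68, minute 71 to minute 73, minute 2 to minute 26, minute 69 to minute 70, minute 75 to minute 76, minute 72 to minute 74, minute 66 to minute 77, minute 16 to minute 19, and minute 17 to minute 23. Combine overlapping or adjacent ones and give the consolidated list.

minute 2 to minute 26, minute 66 to minute 77

Sort by start: minute 2 to minute 26, minute 16 to minute 19, minute 17 to minute 23, minute 66 to minute 77, minute 67 to minute 68, minute 69 to minute 70, minute 71 to minute 73, minute 72 to minute 74, minute 75 to minute 76.
minute 16 to minute 19 overlaps/touches minute 2 to minute 26 → extend to minute 2 to minute 26.
minute 17 to minute 23 overlaps/touches minute 2 to minute 26 → extend to minute 2 to minute 26.
minute 66 to minute 77 is disjoint → start new block.
minute 67 to minute 68 overlaps/touches minute 66 to minute 77 → extend to minute 66 to minute 77.
minute 69 to minute 70 overlaps/touches minute 66 to minute 77 → extend to minute 66 to minute 77.
minute 71 to minute 73 overlaps/touches minute 66 to minute 77 → extend to minute 66 to minute 77.
minute 72 to minute 74 overlaps/touches minute 66 to minute 77 → extend to minute 66 to minute 77.
minute 75 to minute 76 overlaps/touches minute 66 to minute 77 → extend to minute 66 to minute 77.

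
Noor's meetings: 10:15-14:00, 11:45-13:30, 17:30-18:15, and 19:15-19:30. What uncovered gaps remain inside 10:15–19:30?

After merging, the occupied span is 10:15-14:00, 17:30-18:15, 19:15-19:30.
Complement within 10:15-19:30: 14:00-17:30, 18:15-19:15.

14:00-17:30, 18:15-19:15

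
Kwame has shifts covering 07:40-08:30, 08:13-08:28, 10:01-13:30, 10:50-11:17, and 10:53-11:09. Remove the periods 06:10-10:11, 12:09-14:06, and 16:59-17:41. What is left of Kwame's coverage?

10:11–12:09

Merge the first list: 07:40–08:30, 10:01–13:30.
07:40–08:30 lies entirely inside B → drops out.
10:01–13:30 with B removed leaves 10:11–12:09.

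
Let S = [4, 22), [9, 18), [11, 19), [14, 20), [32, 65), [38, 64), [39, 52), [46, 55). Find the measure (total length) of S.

Merged: [4, 22), [32, 65).
Lengths: 18 + 33 = 51.

51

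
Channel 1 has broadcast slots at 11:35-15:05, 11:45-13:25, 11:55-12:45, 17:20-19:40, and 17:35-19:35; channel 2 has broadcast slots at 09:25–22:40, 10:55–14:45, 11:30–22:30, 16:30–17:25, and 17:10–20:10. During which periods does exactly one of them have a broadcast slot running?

09:25-11:35, 15:05-17:20, 19:40-22:40

Merge the first list: 11:35-15:05, 17:20-19:40.
Merge the second list: 09:25-22:40.
A but not B: none.
B but not A: 09:25-11:35, 15:05-17:20, 19:40-22:40.
Combining gives A △ B.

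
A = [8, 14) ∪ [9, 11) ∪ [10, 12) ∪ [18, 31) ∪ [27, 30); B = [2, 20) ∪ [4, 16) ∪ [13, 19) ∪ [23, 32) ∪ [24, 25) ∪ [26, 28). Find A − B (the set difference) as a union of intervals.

[20, 23)

First set merges to [8, 14), [18, 31).
Second set merges to [2, 20), [23, 32).
[8, 14): entirely removed.
[18, 31) \ B = [20, 23).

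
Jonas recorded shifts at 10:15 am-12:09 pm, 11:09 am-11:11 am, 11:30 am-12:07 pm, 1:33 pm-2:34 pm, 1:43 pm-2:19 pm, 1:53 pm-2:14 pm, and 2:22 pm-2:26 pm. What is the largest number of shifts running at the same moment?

Sweep endpoints in order; track running count of active intervals.
Peak of 3 reached at 1:53 pm.

3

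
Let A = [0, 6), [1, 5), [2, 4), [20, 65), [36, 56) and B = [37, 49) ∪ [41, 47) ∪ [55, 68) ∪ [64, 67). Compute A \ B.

A, merged: [0, 6), [20, 65).
B, merged: [37, 49), [55, 68).
[0, 6): nothing removed.
[20, 65) \ B = [20, 37), [49, 55).

[0, 6) ∪ [20, 37) ∪ [49, 55)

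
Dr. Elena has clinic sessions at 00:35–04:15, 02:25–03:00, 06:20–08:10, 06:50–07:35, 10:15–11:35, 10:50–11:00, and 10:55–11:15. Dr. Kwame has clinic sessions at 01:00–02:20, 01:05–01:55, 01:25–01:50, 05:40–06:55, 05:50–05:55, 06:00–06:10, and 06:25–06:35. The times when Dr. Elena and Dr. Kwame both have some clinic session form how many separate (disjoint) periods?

2

Merge the first list: 00:35–04:15, 06:20–08:10, 10:15–11:35.
Merge the second list: 01:00–02:20, 05:40–06:55.
A ∩ B = 01:00–02:20, 06:20–06:55.
That is 2 disjoint pieces.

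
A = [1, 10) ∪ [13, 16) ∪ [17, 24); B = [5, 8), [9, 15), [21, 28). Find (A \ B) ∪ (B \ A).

A \ B = [1, 5), [8, 9), [15, 16), [17, 21).
B \ A = [10, 13), [24, 28).
Union of the two gives the symmetric difference.

[1, 5) ∪ [8, 9) ∪ [10, 13) ∪ [15, 16) ∪ [17, 21) ∪ [24, 28)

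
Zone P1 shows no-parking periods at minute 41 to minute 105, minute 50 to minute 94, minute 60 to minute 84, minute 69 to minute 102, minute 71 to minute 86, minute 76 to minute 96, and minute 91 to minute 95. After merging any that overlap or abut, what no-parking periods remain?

minute 50 to minute 94 overlaps/touches minute 41 to minute 105 → extend to minute 41 to minute 105.
minute 60 to minute 84 overlaps/touches minute 41 to minute 105 → extend to minute 41 to minute 105.
minute 69 to minute 102 overlaps/touches minute 41 to minute 105 → extend to minute 41 to minute 105.
minute 71 to minute 86 overlaps/touches minute 41 to minute 105 → extend to minute 41 to minute 105.
minute 76 to minute 96 overlaps/touches minute 41 to minute 105 → extend to minute 41 to minute 105.
minute 91 to minute 95 overlaps/touches minute 41 to minute 105 → extend to minute 41 to minute 105.

minute 41 to minute 105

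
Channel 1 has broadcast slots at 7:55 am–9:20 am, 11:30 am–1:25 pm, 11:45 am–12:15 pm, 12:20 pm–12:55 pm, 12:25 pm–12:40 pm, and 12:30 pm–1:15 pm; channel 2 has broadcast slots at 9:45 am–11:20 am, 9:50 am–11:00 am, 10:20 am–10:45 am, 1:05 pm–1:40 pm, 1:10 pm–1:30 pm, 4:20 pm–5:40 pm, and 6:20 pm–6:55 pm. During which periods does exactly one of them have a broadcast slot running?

Merge the first list: 7:55 am–9:20 am, 11:30 am–1:25 pm.
Merge the second list: 9:45 am–11:20 am, 1:05 pm–1:40 pm, 4:20 pm–5:40 pm, 6:20 pm–6:55 pm.
A \ B = 7:55 am–9:20 am, 11:30 am–1:05 pm.
B \ A = 9:45 am–11:20 am, 1:25 pm–1:40 pm, 4:20 pm–5:40 pm, 6:20 pm–6:55 pm.
Union of the two gives the symmetric difference.

7:55 am–9:20 am, 9:45 am–11:20 am, 11:30 am–1:05 pm, 1:25 pm–1:40 pm, 4:20 pm–5:40 pm, 6:20 pm–6:55 pm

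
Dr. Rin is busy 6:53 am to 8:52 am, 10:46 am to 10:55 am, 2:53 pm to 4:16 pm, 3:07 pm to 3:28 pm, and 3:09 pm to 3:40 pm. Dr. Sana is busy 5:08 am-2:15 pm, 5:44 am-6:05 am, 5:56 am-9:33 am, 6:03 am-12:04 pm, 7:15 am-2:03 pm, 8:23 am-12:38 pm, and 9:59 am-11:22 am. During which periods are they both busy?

6:53 am–8:52 am, 10:46 am–10:55 am

Merge the first list: 6:53 am–8:52 am, 10:46 am–10:55 am, 2:53 pm–4:16 pm.
Merge the second list: 5:08 am–2:15 pm.
6:53 am–8:52 am meets the second set on 6:53 am–8:52 am.
10:46 am–10:55 am meets the second set on 10:46 am–10:55 am.
2:53 pm–4:16 pm: no overlap with the second set.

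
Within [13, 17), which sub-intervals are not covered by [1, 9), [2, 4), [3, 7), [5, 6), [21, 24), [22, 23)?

[13, 17)

After merging, the occupied span is [1, 9), [21, 24).
Complement within [13, 17): [13, 17).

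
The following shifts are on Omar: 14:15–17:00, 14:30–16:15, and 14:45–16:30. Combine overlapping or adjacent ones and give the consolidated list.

14:15–17:00

14:30–16:15 overlaps/touches 14:15–17:00 → extend to 14:15–17:00.
14:45–16:30 overlaps/touches 14:15–17:00 → extend to 14:15–17:00.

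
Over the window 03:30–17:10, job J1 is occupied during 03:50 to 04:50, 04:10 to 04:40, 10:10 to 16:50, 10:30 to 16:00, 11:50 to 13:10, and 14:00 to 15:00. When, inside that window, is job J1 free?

After merging, the occupied span is 03:50-04:50, 10:10-16:50.
Gaps within 03:30-17:10: 03:30-03:50, 04:50-10:10, 16:50-17:10.

03:30-03:50, 04:50-10:10, 16:50-17:10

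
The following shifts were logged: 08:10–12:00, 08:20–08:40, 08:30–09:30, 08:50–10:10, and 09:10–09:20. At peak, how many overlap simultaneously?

4

Walk the sorted start/end points keeping a running depth.
The depth first hits 4 at 09:10.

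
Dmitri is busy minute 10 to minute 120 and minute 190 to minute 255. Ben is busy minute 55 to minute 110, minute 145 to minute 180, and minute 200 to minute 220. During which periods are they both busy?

minute 10 to minute 120 meets the second set on minute 55 to minute 110.
minute 190 to minute 255 meets the second set on minute 200 to minute 220.

minute 55 to minute 110, minute 200 to minute 220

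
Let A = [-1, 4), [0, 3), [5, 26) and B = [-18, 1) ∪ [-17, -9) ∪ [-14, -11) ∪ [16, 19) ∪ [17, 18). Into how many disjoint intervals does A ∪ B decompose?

2

Merge the first list: [-1, 4), [5, 26).
Merge the second list: [-18, 1), [16, 19).
A ∪ B = [-18, 4), [5, 26).
That is 2 disjoint pieces.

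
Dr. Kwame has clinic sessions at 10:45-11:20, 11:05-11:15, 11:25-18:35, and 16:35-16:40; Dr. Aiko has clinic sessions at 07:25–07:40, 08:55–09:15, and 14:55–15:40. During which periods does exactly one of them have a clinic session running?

07:25-07:40, 08:55-09:15, 10:45-11:20, 11:25-14:55, 15:40-18:35

First set merges to 10:45-11:20, 11:25-18:35.
A \ B = 10:45-11:20, 11:25-14:55, 15:40-18:35.
B \ A = 07:25-07:40, 08:55-09:15.
Union of the two gives the symmetric difference.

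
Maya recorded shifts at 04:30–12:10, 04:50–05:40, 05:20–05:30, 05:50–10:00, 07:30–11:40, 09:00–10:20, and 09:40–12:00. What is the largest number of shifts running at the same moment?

At 09:40, 5 of the intervals are simultaneously active.
No point has more.

5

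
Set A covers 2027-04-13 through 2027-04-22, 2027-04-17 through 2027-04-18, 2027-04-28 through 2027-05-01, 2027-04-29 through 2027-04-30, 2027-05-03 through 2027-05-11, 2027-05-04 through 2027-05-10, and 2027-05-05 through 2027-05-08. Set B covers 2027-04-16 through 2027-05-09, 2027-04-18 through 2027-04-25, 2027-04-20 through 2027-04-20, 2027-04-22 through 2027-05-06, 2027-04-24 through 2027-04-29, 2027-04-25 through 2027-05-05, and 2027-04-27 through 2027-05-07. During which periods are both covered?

First set merges to 2027-04-13 through 2027-04-22, 2027-04-28 through 2027-05-01, 2027-05-03 through 2027-05-11.
Second set merges to 2027-04-16 through 2027-05-09.
2027-04-13 through 2027-04-22 ∩ B → 2027-04-16 through 2027-04-22.
2027-04-28 through 2027-05-01 ∩ B → 2027-04-28 through 2027-05-01.
2027-05-03 through 2027-05-11 ∩ B → 2027-05-03 through 2027-05-09.

2027-04-16 through 2027-04-22, 2027-04-28 through 2027-05-01, 2027-05-03 through 2027-05-09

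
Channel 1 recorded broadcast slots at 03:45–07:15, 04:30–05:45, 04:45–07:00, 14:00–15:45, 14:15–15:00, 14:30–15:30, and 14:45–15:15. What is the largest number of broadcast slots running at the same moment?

Sweep endpoints in order; track running count of active intervals.
Peak of 4 reached at 14:45.

4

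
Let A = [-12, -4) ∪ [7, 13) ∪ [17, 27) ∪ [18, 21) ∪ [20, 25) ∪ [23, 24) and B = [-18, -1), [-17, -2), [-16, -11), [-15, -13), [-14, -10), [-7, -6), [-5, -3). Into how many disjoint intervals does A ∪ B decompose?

First set merges to [-12, -4), [7, 13), [17, 27).
Second set merges to [-18, -1).
A ∪ B = [-18, -1), [7, 13), [17, 27).
That is 3 disjoint pieces.

3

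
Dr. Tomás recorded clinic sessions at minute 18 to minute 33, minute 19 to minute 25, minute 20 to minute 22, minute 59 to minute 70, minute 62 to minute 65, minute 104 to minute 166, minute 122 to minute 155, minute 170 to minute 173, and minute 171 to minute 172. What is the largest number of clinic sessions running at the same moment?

3

Sweep endpoints in order; track running count of active intervals.
Peak of 3 reached at minute 20.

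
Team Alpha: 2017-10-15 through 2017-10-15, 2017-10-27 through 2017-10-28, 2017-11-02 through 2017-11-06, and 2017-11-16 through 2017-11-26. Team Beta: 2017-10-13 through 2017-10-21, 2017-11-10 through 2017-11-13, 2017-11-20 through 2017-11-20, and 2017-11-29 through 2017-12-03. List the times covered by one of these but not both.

2017-10-13 through 2017-10-14, 2017-10-16 through 2017-10-21, 2017-10-27 through 2017-10-28, 2017-11-02 through 2017-11-06, 2017-11-10 through 2017-11-13, 2017-11-16 through 2017-11-19, 2017-11-21 through 2017-11-26, 2017-11-29 through 2017-12-03

A but not B: 2017-10-27 through 2017-10-28, 2017-11-02 through 2017-11-06, 2017-11-16 through 2017-11-19, 2017-11-21 through 2017-11-26.
B but not A: 2017-10-13 through 2017-10-14, 2017-10-16 through 2017-10-21, 2017-11-10 through 2017-11-13, 2017-11-29 through 2017-12-03.
Combining gives A △ B.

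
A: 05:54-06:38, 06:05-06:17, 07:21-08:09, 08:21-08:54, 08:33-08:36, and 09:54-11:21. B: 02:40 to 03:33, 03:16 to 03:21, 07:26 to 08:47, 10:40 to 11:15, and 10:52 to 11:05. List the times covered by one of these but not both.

02:40–03:33, 05:54–06:38, 07:21–07:26, 08:09–08:21, 08:47–08:54, 09:54–10:40, 11:15–11:21

Merge the first list: 05:54–06:38, 07:21–08:09, 08:21–08:54, 09:54–11:21.
Merge the second list: 02:40–03:33, 07:26–08:47, 10:40–11:15.
A but not B: 05:54–06:38, 07:21–07:26, 08:47–08:54, 09:54–10:40, 11:15–11:21.
B but not A: 02:40–03:33, 08:09–08:21.
Combining gives A △ B.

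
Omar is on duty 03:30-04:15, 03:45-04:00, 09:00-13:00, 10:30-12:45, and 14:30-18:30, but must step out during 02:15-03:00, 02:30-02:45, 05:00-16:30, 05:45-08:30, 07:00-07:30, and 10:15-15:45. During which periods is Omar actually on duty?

03:30–04:15, 16:30–18:30

A, merged: 03:30–04:15, 09:00–13:00, 14:30–18:30.
B, merged: 02:15–03:00, 05:00–16:30.
03:30–04:15: no B overlap → unchanged.
09:00–13:00: fully covered by B → removed.
14:30–18:30 minus B → 16:30–18:30.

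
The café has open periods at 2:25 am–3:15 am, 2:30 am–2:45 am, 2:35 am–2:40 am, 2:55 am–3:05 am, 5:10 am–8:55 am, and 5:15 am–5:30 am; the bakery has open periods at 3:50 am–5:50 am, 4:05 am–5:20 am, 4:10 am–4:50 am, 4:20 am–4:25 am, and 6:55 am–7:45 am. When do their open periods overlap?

A, merged: 2:25 am-3:15 am, 5:10 am-8:55 am.
B, merged: 3:50 am-5:50 am, 6:55 am-7:45 am.
2:25 am-3:15 am falls entirely outside B.
5:10 am-8:55 am overlaps B on 5:10 am-5:50 am, 6:55 am-7:45 am.

5:10 am-5:50 am, 6:55 am-7:45 am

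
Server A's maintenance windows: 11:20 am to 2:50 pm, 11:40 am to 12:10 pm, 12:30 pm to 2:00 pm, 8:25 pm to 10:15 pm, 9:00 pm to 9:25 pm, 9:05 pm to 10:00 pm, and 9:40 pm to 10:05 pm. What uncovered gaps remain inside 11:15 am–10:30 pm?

After merging, the occupied span is 11:20 am–2:50 pm, 8:25 pm–10:15 pm.
Uncovered inside 11:15 am–10:30 pm: 11:15 am–11:20 am, 2:50 pm–8:25 pm, 10:15 pm–10:30 pm.

11:15 am–11:20 am, 2:50 pm–8:25 pm, 10:15 pm–10:30 pm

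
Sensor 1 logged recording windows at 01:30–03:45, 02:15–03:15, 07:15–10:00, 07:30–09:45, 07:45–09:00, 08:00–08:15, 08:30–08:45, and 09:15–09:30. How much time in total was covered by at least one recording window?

Merged: 01:30–03:45, 07:15–10:00.
Lengths: 2 h 15 min + 2 h 45 min = 5 h.

5 h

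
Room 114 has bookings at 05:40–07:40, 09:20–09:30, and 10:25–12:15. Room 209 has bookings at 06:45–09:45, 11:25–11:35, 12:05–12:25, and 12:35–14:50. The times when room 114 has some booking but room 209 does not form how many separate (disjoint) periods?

A \ B = 05:40-06:45, 10:25-11:25, 11:35-12:05.
That is 3 disjoint pieces.

3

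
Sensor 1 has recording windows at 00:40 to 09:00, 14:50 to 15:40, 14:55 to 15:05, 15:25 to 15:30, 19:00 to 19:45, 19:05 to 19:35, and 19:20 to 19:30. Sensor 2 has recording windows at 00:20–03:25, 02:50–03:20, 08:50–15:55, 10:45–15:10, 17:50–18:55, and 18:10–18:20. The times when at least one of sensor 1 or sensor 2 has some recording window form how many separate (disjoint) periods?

3

First set merges to 00:40-09:00, 14:50-15:40, 19:00-19:45.
Second set merges to 00:20-03:25, 08:50-15:55, 17:50-18:55.
A ∪ B = 00:20-15:55, 17:50-18:55, 19:00-19:45.
That is 3 disjoint pieces.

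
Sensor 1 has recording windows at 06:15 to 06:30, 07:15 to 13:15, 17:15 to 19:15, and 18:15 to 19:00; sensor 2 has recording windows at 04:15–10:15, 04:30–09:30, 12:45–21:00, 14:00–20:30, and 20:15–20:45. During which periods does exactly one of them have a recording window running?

04:15–06:15, 06:30–07:15, 10:15–12:45, 13:15–17:15, 19:15–21:00

A, merged: 06:15–06:30, 07:15–13:15, 17:15–19:15.
B, merged: 04:15–10:15, 12:45–21:00.
A but not B: 10:15–12:45.
B but not A: 04:15–06:15, 06:30–07:15, 13:15–17:15, 19:15–21:00.
Combining gives A △ B.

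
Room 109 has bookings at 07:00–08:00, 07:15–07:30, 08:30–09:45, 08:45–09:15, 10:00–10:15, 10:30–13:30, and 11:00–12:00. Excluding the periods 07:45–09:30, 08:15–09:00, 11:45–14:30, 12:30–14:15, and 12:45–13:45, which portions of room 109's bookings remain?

A, merged: 07:00-08:00, 08:30-09:45, 10:00-10:15, 10:30-13:30.
B, merged: 07:45-09:30, 11:45-14:30.
07:00-08:00 with B removed leaves 07:00-07:45.
08:30-09:45 with B removed leaves 09:30-09:45.
10:00-10:15 is untouched.
10:30-13:30 with B removed leaves 10:30-11:45.

07:00-07:45, 09:30-09:45, 10:00-10:15, 10:30-11:45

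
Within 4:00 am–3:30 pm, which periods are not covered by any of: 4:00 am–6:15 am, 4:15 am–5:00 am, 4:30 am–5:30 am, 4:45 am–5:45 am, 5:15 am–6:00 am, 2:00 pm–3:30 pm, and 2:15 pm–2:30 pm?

Covered (merged): 4:00 am-6:15 am, 2:00 pm-3:30 pm.
Uncovered inside 4:00 am-3:30 pm: 6:15 am-2:00 pm.

6:15 am-2:00 pm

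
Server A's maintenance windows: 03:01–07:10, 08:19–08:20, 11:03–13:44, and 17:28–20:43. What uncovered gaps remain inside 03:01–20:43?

The merged coverage is 03:01–07:10, 08:19–08:20, 11:03–13:44, 17:28–20:43.
Uncovered inside 03:01–20:43: 07:10–08:19, 08:20–11:03, 13:44–17:28.

07:10–08:19, 08:20–11:03, 13:44–17:28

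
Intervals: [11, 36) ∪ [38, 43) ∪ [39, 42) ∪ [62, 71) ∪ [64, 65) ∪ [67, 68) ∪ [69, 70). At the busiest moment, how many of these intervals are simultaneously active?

Walk the sorted start/end points keeping a running depth.
The depth first hits 2 at 39.

2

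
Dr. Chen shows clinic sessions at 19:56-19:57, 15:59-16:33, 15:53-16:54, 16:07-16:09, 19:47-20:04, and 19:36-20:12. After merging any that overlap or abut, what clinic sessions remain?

Sort by start: 15:53–16:54, 15:59–16:33, 16:07–16:09, 19:36–20:12, 19:47–20:04, 19:56–19:57.
15:59–16:33 overlaps/touches 15:53–16:54 → extend to 15:53–16:54.
16:07–16:09 overlaps/touches 15:53–16:54 → extend to 15:53–16:54.
19:36–20:12 is disjoint → start new block.
19:47–20:04 overlaps/touches 19:36–20:12 → extend to 19:36–20:12.
19:56–19:57 overlaps/touches 19:36–20:12 → extend to 19:36–20:12.

15:53–16:54, 19:36–20:12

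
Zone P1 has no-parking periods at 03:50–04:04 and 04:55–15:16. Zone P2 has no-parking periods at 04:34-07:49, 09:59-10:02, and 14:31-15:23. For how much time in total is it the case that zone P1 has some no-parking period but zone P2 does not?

6 h 53 min

A \ B = 03:50–04:04, 07:49–09:59, 10:02–14:31.
Total: 14 min + 2 h 10 min + 4 h 29 min = 6 h 53 min.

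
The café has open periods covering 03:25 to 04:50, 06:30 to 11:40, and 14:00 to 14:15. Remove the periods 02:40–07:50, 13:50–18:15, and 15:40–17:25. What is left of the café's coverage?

07:50-11:40

B, merged: 02:40-07:50, 13:50-18:15.
03:25-04:50: entirely removed.
06:30-11:40 \ B = 07:50-11:40.
14:00-14:15: entirely removed.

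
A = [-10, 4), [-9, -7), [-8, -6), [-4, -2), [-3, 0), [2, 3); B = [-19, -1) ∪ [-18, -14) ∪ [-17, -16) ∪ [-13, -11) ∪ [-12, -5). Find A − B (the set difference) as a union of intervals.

[-1, 4)

Merge the first list: [-10, 4).
Merge the second list: [-19, -1).
[-10, 4) with B removed leaves [-1, 4).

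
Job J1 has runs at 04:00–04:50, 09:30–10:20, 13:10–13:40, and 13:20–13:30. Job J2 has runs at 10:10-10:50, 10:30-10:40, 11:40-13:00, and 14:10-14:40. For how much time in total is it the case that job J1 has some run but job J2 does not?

First set merges to 04:00-04:50, 09:30-10:20, 13:10-13:40.
Second set merges to 10:10-10:50, 11:40-13:00, 14:10-14:40.
A \ B = 04:00-04:50, 09:30-10:10, 13:10-13:40.
Total: 50 min + 40 min + 30 min = 2 h.

2 h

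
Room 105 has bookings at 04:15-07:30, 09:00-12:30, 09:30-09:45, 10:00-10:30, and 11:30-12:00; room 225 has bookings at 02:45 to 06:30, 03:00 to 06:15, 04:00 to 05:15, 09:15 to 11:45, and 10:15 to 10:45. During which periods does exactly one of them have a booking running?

Merge the first list: 04:15–07:30, 09:00–12:30.
Merge the second list: 02:45–06:30, 09:15–11:45.
A \ B = 06:30–07:30, 09:00–09:15, 11:45–12:30.
B \ A = 02:45–04:15.
Union of the two gives the symmetric difference.

02:45–04:15, 06:30–07:30, 09:00–09:15, 11:45–12:30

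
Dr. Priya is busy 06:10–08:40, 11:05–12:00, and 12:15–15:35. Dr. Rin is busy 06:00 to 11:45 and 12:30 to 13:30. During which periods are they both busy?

06:10–08:40, 11:05–11:45, 12:30–13:30

06:10–08:40 meets the second set on 06:10–08:40.
11:05–12:00 meets the second set on 11:05–11:45.
12:15–15:35 meets the second set on 12:30–13:30.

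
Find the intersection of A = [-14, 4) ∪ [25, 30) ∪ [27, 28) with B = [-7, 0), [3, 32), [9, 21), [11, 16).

Merge the first list: [-14, 4), [25, 30).
Merge the second list: [-7, 0), [3, 32).
[-14, 4) ∩ B → [-7, 0), [3, 4).
[25, 30) ∩ B → [25, 30).

[-7, 0) ∪ [3, 4) ∪ [25, 30)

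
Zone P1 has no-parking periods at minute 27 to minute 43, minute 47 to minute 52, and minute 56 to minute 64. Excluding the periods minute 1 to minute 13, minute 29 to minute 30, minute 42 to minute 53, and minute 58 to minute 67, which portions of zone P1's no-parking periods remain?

minute 27 to minute 29, minute 30 to minute 42, minute 56 to minute 58

minute 27 to minute 43 \ B = minute 27 to minute 29, minute 30 to minute 42.
minute 47 to minute 52: entirely removed.
minute 56 to minute 64 \ B = minute 56 to minute 58.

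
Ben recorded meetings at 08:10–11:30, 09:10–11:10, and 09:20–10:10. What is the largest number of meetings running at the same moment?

3

Walk the sorted start/end points keeping a running depth.
The depth first hits 3 at 09:20.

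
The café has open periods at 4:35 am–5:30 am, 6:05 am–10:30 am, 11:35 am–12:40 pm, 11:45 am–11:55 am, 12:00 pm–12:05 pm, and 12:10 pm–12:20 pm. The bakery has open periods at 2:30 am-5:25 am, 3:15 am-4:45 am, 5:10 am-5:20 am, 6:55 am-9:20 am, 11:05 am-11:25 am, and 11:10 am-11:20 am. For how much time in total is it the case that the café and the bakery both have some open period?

3 h 15 min

First set merges to 4:35 am-5:30 am, 6:05 am-10:30 am, 11:35 am-12:40 pm.
Second set merges to 2:30 am-5:25 am, 6:55 am-9:20 am, 11:05 am-11:25 am.
A ∩ B = 4:35 am-5:25 am, 6:55 am-9:20 am.
Total: 50 min + 2 h 25 min = 3 h 15 min.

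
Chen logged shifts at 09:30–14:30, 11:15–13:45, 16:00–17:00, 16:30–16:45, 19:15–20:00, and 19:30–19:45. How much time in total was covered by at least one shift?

Merged: 09:30–14:30, 16:00–17:00, 19:15–20:00.
Lengths: 5 h + 1 h + 45 min = 6 h 45 min.

6 h 45 min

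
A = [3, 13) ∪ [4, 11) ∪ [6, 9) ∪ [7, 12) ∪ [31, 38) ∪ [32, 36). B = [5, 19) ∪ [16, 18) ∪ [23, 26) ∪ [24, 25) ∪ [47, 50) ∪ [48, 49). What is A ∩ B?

[5, 13)

First set merges to [3, 13), [31, 38).
Second set merges to [5, 19), [23, 26), [47, 50).
[3, 13) overlaps B on [5, 13).
[31, 38) falls entirely outside B.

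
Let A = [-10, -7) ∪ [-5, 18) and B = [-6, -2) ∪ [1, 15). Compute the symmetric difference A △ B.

Only in the first: [-10, -7), [-2, 1), [15, 18).
Only in the second: [-6, -5).
Together these are the periods covered by exactly one.

[-10, -7) ∪ [-6, -5) ∪ [-2, 1) ∪ [15, 18)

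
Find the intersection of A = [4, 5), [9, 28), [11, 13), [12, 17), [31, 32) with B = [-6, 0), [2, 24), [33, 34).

First set merges to [4, 5), [9, 28), [31, 32).
[4, 5) meets the second set on [4, 5).
[9, 28) meets the second set on [9, 24).
[31, 32): no overlap with the second set.

[4, 5) ∪ [9, 24)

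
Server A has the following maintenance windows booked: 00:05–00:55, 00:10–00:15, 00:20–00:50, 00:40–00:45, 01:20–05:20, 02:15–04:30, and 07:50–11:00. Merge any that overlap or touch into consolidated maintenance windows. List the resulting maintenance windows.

00:10-00:15 overlaps/touches 00:05-00:55 → extend to 00:05-00:55.
00:20-00:50 overlaps/touches 00:05-00:55 → extend to 00:05-00:55.
00:40-00:45 overlaps/touches 00:05-00:55 → extend to 00:05-00:55.
01:20-05:20 is disjoint → start new block.
02:15-04:30 overlaps/touches 01:20-05:20 → extend to 01:20-05:20.
07:50-11:00 is disjoint → start new block.

00:05-00:55, 01:20-05:20, 07:50-11:00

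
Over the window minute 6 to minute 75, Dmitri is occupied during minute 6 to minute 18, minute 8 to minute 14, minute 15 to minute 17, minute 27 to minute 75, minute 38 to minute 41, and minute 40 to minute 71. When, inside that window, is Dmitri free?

minute 18 to minute 27

Covered (merged): minute 6 to minute 18, minute 27 to minute 75.
Complement within minute 6 to minute 75: minute 18 to minute 27.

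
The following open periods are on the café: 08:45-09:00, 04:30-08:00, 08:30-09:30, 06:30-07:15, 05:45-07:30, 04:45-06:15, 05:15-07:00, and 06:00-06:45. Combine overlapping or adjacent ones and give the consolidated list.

Sort by start: 04:30–08:00, 04:45–06:15, 05:15–07:00, 05:45–07:30, 06:00–06:45, 06:30–07:15, 08:30–09:30, 08:45–09:00.
04:45–06:15 overlaps/touches 04:30–08:00 → extend to 04:30–08:00.
05:15–07:00 overlaps/touches 04:30–08:00 → extend to 04:30–08:00.
05:45–07:30 overlaps/touches 04:30–08:00 → extend to 04:30–08:00.
06:00–06:45 overlaps/touches 04:30–08:00 → extend to 04:30–08:00.
06:30–07:15 overlaps/touches 04:30–08:00 → extend to 04:30–08:00.
08:30–09:30 is disjoint → start new block.
08:45–09:00 overlaps/touches 08:30–09:30 → extend to 08:30–09:30.

04:30–08:00, 08:30–09:30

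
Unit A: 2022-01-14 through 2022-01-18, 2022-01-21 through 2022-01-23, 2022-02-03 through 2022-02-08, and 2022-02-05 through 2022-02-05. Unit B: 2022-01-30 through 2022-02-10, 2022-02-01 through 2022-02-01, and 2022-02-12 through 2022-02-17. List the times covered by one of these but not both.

2022-01-14 through 2022-01-18, 2022-01-21 through 2022-01-23, 2022-01-30 through 2022-02-02, 2022-02-09 through 2022-02-10, 2022-02-12 through 2022-02-17

First set merges to 2022-01-14 through 2022-01-18, 2022-01-21 through 2022-01-23, 2022-02-03 through 2022-02-08.
Second set merges to 2022-01-30 through 2022-02-10, 2022-02-12 through 2022-02-17.
A but not B: 2022-01-14 through 2022-01-18, 2022-01-21 through 2022-01-23.
B but not A: 2022-01-30 through 2022-02-02, 2022-02-09 through 2022-02-10, 2022-02-12 through 2022-02-17.
Combining gives A △ B.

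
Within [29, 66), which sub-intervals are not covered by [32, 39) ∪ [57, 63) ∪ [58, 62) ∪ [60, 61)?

[29, 32) ∪ [39, 57) ∪ [63, 66)

The merged coverage is [32, 39), [57, 63).
Gaps within [29, 66): [29, 32), [39, 57), [63, 66).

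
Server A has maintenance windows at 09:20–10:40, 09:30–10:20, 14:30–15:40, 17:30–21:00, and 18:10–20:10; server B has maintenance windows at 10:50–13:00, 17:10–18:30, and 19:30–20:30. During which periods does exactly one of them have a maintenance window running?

First set merges to 09:20–10:40, 14:30–15:40, 17:30–21:00.
A but not B: 09:20–10:40, 14:30–15:40, 18:30–19:30, 20:30–21:00.
B but not A: 10:50–13:00, 17:10–17:30.
Combining gives A △ B.

09:20–10:40, 10:50–13:00, 14:30–15:40, 17:10–17:30, 18:30–19:30, 20:30–21:00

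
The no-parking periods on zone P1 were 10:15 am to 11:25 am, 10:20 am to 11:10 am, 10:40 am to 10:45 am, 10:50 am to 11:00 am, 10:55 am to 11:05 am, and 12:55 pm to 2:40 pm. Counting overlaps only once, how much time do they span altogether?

Merged: 10:15 am–11:25 am, 12:55 pm–2:40 pm.
Lengths: 1 h 10 min + 1 h 45 min = 2 h 55 min.

2 h 55 min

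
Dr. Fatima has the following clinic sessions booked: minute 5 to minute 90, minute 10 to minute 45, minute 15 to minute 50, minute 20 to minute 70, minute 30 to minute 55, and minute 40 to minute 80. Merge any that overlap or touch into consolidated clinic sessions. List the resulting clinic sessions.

minute 10 to minute 45 overlaps/touches minute 5 to minute 90 → extend to minute 5 to minute 90.
minute 15 to minute 50 overlaps/touches minute 5 to minute 90 → extend to minute 5 to minute 90.
minute 20 to minute 70 overlaps/touches minute 5 to minute 90 → extend to minute 5 to minute 90.
minute 30 to minute 55 overlaps/touches minute 5 to minute 90 → extend to minute 5 to minute 90.
minute 40 to minute 80 overlaps/touches minute 5 to minute 90 → extend to minute 5 to minute 90.

minute 5 to minute 90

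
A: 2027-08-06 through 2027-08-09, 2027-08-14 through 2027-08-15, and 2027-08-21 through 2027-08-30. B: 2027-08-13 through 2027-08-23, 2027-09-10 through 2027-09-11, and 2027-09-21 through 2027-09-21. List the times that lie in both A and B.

2027-08-06 through 2027-08-09: no overlap with the second set.
2027-08-14 through 2027-08-15 meets the second set on 2027-08-14 through 2027-08-15.
2027-08-21 through 2027-08-30 meets the second set on 2027-08-21 through 2027-08-23.

2027-08-14 through 2027-08-15, 2027-08-21 through 2027-08-23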